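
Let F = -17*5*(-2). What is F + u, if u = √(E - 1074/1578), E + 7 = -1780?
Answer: 170 + 12*I*√858695/263 ≈ 170.0 + 42.281*I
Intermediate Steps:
E = -1787 (E = -7 - 1780 = -1787)
F = 170 (F = -85*(-2) = 170)
u = 12*I*√858695/263 (u = √(-1787 - 1074/1578) = √(-1787 - 1074*1/1578) = √(-1787 - 179/263) = √(-470160/263) = 12*I*√858695/263 ≈ 42.281*I)
F + u = 170 + 12*I*√858695/263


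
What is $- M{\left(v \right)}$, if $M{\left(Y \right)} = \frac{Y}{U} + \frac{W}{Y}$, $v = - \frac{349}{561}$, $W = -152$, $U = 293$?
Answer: $- \frac{14016292655}{57366177} \approx -244.33$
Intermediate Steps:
$v = - \frac{349}{561}$ ($v = \left(-349\right) \frac{1}{561} = - \frac{349}{561} \approx -0.6221$)
$M{\left(Y \right)} = - \frac{152}{Y} + \frac{Y}{293}$ ($M{\left(Y \right)} = \frac{Y}{293} - \frac{152}{Y} = - \frac{152}{Y} + \frac{Y}{293}$)
$- M{\left(v \right)} = - (- \frac{152}{- \frac{349}{561}} + \frac{1}{293} \left(- \frac{349}{561}\right)) = - (\left(-152\right) \left(- \frac{561}{349}\right) - \frac{349}{164373}) = - (\frac{85272}{349} - \frac{349}{164373}) = \left(-1\right) \frac{14016292655}{57366177} = - \frac{14016292655}{57366177}$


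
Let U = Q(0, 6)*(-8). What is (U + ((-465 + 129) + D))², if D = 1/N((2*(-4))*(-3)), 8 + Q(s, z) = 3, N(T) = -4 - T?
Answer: 68707521/784 ≈ 87637.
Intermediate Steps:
Q(s, z) = -5 (Q(s, z) = -8 + 3 = -5)
D = -1/28 (D = 1/(-4 - 2*(-4)*(-3)) = 1/(-4 - (-8)*(-3)) = 1/(-4 - 1*24) = 1/(-4 - 24) = 1/(-28) = -1/28 ≈ -0.035714)
U = 40 (U = -5*(-8) = 40)
(U + ((-465 + 129) + D))² = (40 + ((-465 + 129) - 1/28))² = (40 + (-336 - 1/28))² = (40 - 9409/28)² = (-8289/28)² = 68707521/784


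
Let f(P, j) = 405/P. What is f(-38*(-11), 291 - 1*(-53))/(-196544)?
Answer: -405/82155392 ≈ -4.9297e-6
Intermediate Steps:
f(-38*(-11), 291 - 1*(-53))/(-196544) = (405/((-38*(-11))))/(-196544) = (405/418)*(-1/196544) = -405/82155392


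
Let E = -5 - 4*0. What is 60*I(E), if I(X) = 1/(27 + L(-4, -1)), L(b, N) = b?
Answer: 60/23 ≈ 2.6087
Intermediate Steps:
E = -5 (E = -5 + 0 = -5)
I(X) = 1/23 (I(X) = 1/(27 - 4) = 1/23)
60*I(E) = 60*(1/23) = 60/23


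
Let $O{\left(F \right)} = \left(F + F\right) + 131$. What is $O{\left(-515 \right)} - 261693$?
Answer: $-262592$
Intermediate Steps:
$O{\left(F \right)} = 131 + 2 F$ ($O{\left(F \right)} = 2 F + 131 = 131 + 2 F$)
$O{\left(-515 \right)} - 261693 = \left(131 + 2 \left(-515\right)\right) - 261693 = \left(131 - 1030\right) - 261693 = -899 - 261693 = -262592$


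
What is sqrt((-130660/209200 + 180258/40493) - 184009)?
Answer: I*sqrt(8252647919512460657255)/211778390 ≈ 428.96*I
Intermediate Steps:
sqrt((-130660/209200 + 180258/40493) - 184009) = sqrt((-130660*1/209200 + 180258*(1/40493)) - 184009) = sqrt((-6533/10460 + 180258/40493) - 184009) = sqrt(1620957911/423556780 - 184009) = sqrt(-77936638573109/423556780) = I*sqrt(8252647919512460657255)/211778390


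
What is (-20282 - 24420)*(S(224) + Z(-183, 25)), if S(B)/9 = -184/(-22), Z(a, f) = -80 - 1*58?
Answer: 30844380/11 ≈ 2.8040e+6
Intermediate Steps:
Z(a, f) = -138 (Z(a, f) = -80 - 58 = -138)
S(B) = 828/11 (S(B) = 9*(-184/(-22)) = 9*(-184*(-1/22)) = 9*(92/11) = 828/11)
(-20282 - 24420)*(S(224) + Z(-183, 25)) = (-20282 - 24420)*(828/11 - 138) = -44702*(-690/11) = 30844380/11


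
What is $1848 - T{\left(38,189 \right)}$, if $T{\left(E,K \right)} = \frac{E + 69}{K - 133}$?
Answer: $\frac{103381}{56} \approx 1846.1$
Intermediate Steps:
$T{\left(E,K \right)} = \frac{69 + E}{-133 + K}$
$1848 - T{\left(38,189 \right)} = 1848 - \frac{69 + 38}{-133 + 189} = 1848 - \frac{1}{56} \cdot 107 = 1848 - \frac{107}{56} = \frac{103381}{56}$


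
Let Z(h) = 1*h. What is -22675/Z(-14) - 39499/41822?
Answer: 236940216/146377 ≈ 1618.7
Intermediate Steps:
Z(h) = h
-22675/Z(-14) - 39499/41822 = -22675/(-14) - 39499/41822 = -22675*(-1/14) - 39499*1/41822 = 22675/14 - 39499/41822 = 236940216/146377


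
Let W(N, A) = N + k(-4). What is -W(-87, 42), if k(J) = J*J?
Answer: 71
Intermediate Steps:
k(J) = J²
W(N, A) = 16 + N (W(N, A) = N + (-4)² = N + 16 = 16 + N)
-W(-87, 42) = -(16 - 87) = -1*(-71) = 71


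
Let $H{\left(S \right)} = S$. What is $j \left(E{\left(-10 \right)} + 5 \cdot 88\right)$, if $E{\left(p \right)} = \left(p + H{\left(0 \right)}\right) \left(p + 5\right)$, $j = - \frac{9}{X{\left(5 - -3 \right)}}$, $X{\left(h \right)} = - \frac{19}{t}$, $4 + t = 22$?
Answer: $\frac{79380}{19} \approx 4177.9$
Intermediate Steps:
$t = 18$ ($t = -4 + 22 = 18$)
$X{\left(h \right)} = - \frac{19}{18}$
$j = \frac{162}{19}$ ($j = - \frac{9}{- \frac{19}{18}} = \left(-9\right) \left(- \frac{18}{19}\right) = \frac{162}{19} \approx 8.5263$)
$E{\left(p \right)} = p \left(5 + p\right)$ ($E{\left(p \right)} = \left(p + 0\right) \left(p + 5\right) = p \left(5 + p\right)$)
$j \left(E{\left(-10 \right)} + 5 \cdot 88\right) = \frac{162 \left(- 10 \left(5 - 10\right) + 5 \cdot 88\right)}{19} = \frac{162 \left(\left(-10\right) \left(-5\right) + 440\right)}{19} = \frac{162 \left(50 + 440\right)}{19} = \frac{162}{19} \cdot 490 = \frac{79380}{19}$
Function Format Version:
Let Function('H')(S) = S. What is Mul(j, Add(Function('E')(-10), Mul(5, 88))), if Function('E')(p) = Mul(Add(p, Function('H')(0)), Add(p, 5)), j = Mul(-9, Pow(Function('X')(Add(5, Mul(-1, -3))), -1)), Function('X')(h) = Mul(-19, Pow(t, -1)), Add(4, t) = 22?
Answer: Rational(79380, 19) ≈ 4177.9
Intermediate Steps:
t = 18 (t = Add(-4, 22) = 18)
Function('X')(h) = Rational(-19, 18) (Function('X')(h) = Mul(-19, Pow(18, -1)) = Mul(-19, Rational(1, 18)) = Rational(-19, 18))
j = Rational(162, 19) (j = Mul(-9, Pow(Rational(-19, 18), -1)) = Mul(-9, Rational(-18, 19)) = Rational(162, 19) ≈ 8.5263)
Function('E')(p) = Mul(p, Add(5, p)) (Function('E')(p) = Mul(Add(p, 0), Add(p, 5)) = Mul(p, Add(5, p)))
Mul(j, Add(Function('E')(-10), Mul(5, 88))) = Mul(Rational(162, 19), Add(Mul(-10, Add(5, -10)), Mul(5, 88))) = Mul(Rational(162, 19), Add(Mul(-10, -5), 440)) = Mul(Rational(162, 19), Add(50, 440)) = Mul(Rational(162, 19), 490) = Rational(79380, 19)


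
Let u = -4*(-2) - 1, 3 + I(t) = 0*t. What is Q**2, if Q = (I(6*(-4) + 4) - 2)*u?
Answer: 1225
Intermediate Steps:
I(t) = -3 (I(t) = -3 + 0*t = -3 + 0 = -3)
u = 7 (u = 8 - 1 = 7)
Q = -35 (Q = (-3 - 2)*7 = -5*7 = -35)
Q**2 = (-35)**2 = 1225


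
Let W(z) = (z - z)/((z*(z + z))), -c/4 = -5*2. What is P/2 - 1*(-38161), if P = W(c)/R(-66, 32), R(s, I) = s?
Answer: 38161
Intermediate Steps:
c = 40 (c = -(-20)*2 = -4*(-10) = 40)
W(z) = 0 (W(z) = 0/((z*(2*z))) = 0/((2*z**2)) = 0*(1/(2*z**2)) = 0)
P = 0 (P = 0/(-66) = 0*(-1/66) = 0)
P/2 - 1*(-38161) = 0/2 - 1*(-38161) = 0*(1/2) + 38161 = 0 + 38161 = 38161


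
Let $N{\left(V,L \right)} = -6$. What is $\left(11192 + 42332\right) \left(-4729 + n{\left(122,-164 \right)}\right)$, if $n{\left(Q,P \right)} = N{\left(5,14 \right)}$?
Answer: $-253436140$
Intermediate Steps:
$n{\left(Q,P \right)} = -6$
$\left(11192 + 42332\right) \left(-4729 + n{\left(122,-164 \right)}\right) = \left(11192 + 42332\right) \left(-4729 - 6\right) = 53524 \left(-4735\right) = -253436140$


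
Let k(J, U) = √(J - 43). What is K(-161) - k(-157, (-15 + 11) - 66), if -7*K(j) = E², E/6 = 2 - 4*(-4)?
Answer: -11664/7 - 10*I*√2 ≈ -1666.3 - 14.142*I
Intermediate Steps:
E = 108 (E = 6*(2 - 4*(-4)) = 6*(2 + 16) = 6*18 = 108)
k(J, U) = √(-43 + J)
K(j) = -11664/7 (K(j) = -⅐*108² = -⅐*11664 = -11664/7)
K(-161) - k(-157, (-15 + 11) - 66) = -11664/7 - √(-43 - 157) = -11664/7 - √(-200) = -11664/7 - 10*I*√2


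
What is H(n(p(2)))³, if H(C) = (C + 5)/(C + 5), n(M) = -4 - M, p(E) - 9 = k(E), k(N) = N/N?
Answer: 1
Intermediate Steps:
k(N) = 1
p(E) = 10 (p(E) = 9 + 1 = 10)
H(C) = 1 (H(C) = (5 + C)/(5 + C) = 1)
H(n(p(2)))³ = 1³ = 1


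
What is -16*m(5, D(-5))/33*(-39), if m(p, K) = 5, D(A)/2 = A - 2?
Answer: 1040/11 ≈ 94.545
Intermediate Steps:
D(A) = -4 + 2*A (D(A) = 2*(A - 2) = 2*(-2 + A) = -4 + 2*A)
-16*m(5, D(-5))/33*(-39) = -80/33*(-39) = 1040/11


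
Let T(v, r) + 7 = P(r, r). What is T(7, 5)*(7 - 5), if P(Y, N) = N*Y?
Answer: 36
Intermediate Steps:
T(v, r) = -7 + r² (T(v, r) = -7 + r*r = -7 + r²)
T(7, 5)*(7 - 5) = (-7 + 5²)*(7 - 5) = (-7 + 25)*2 = 18*2 = 36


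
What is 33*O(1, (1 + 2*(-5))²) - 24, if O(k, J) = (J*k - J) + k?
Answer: 9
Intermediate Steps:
O(k, J) = k - J + J*k (O(k, J) = (-J + J*k) + k = k - J + J*k)
33*O(1, (1 + 2*(-5))²) - 24 = 33*(1 - (1 + 2*(-5))² + (1 + 2*(-5))²*1) - 24 = 33*(1 - (1 - 10)² + (1 - 10)²*1) - 24 = 33*(1 - 1*(-9)² + (-9)²*1) - 24 = 33*(1 - 1*81 + 81*1) - 24 = 33*(1 - 81 + 81) - 24 = 33*1 - 24 = 33 - 24 = 9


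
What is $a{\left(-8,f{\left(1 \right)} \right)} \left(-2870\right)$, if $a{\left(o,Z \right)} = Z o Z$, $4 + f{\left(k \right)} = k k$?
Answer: $206640$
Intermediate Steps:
$f{\left(k \right)} = -4 + k^{2}$ ($f{\left(k \right)} = -4 + k k = -4 + k^{2}$)
$a{\left(o,Z \right)} = o Z^{2}$
$a{\left(-8,f{\left(1 \right)} \right)} \left(-2870\right) = - 8 \left(-4 + 1^{2}\right)^{2} \left(-2870\right) = - 8 \left(-4 + 1\right)^{2} \left(-2870\right) = - 8 \left(-3\right)^{2} \left(-2870\right) = \left(-8\right) 9 \left(-2870\right) = \left(-72\right) \left(-2870\right) = 206640$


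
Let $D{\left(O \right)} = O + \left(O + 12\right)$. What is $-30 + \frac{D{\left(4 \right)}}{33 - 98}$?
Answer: $- \frac{394}{13} \approx -30.308$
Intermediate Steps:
$D{\left(O \right)} = 12 + 2 O$ ($D{\left(O \right)} = O + \left(12 + O\right) = 12 + 2 O$)
$-30 + \frac{D{\left(4 \right)}}{33 - 98} = -30 + \frac{12 + 2 \cdot 4}{33 - 98} = -30 + \frac{12 + 8}{-65} = -30 - \frac{4}{13} = - \frac{394}{13}$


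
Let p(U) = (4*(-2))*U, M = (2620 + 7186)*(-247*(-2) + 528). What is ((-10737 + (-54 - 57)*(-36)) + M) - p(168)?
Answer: 10016335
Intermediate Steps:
M = 10021732 (M = 9806*(494 + 528) = 9806*1022 = 10021732)
p(U) = -8*U
((-10737 + (-54 - 57)*(-36)) + M) - p(168) = ((-10737 + (-54 - 57)*(-36)) + 10021732) - (-8)*168 = ((-10737 - 111*(-36)) + 10021732) - 1*(-1344) = ((-10737 + 3996) + 10021732) + 1344 = (-6741 + 10021732) + 1344 = 10014991 + 1344 = 10016335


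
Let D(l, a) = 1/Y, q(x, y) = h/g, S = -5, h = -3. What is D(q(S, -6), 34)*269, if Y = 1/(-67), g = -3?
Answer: -18023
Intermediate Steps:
q(x, y) = 1 (q(x, y) = -3/(-3) = -3*(-⅓) = 1)
Y = -1/67 ≈ -0.014925
D(l, a) = -67 (D(l, a) = 1/(-1/67) = -67)
D(q(S, -6), 34)*269 = -67*269 = -18023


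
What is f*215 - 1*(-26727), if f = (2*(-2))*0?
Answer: 26727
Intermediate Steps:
f = 0 (f = -4*0 = 0)
f*215 - 1*(-26727) = 0*215 - 1*(-26727) = 0 + 26727 = 26727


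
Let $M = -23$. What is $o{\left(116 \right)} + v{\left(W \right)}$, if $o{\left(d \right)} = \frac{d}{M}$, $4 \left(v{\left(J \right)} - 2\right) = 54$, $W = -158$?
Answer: $\frac{481}{46} \approx 10.457$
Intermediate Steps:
$v{\left(J \right)} = \frac{31}{2}$ ($v{\left(J \right)} = 2 + \frac{1}{4} \cdot 54 = 2 + \frac{27}{2} = \frac{31}{2}$)
$o{\left(d \right)} = - \frac{d}{23}$ ($o{\left(d \right)} = \frac{d}{-23} = d \left(- \frac{1}{23}\right) = - \frac{d}{23}$)
$o{\left(116 \right)} + v{\left(W \right)} = \left(- \frac{1}{23}\right) 116 + \frac{31}{2} = - \frac{116}{23} + \frac{31}{2} = \frac{481}{46}$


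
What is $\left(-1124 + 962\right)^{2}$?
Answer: $26244$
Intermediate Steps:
$\left(-1124 + 962\right)^{2} = \left(-162\right)^{2} = 26244$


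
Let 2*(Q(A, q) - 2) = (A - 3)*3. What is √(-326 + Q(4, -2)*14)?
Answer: I*√277 ≈ 16.643*I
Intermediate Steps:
Q(A, q) = -5/2 + 3*A/2 (Q(A, q) = 2 + ((A - 3)*3)/2 = 2 + ((-3 + A)*3)/2 = 2 + (-9 + 3*A)/2 = 2 + (-9/2 + 3*A/2) = -5/2 + 3*A/2)
√(-326 + Q(4, -2)*14) = √(-326 + (-5/2 + (3/2)*4)*14) = √(-326 + (-5/2 + 6)*14) = √(-326 + (7/2)*14) = √(-326 + 49) = √(-277) = I*√277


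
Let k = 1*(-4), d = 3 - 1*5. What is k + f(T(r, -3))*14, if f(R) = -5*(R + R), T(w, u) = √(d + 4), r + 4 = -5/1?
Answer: -4 - 140*√2 ≈ -201.99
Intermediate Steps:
r = -9 (r = -4 - 5/1 = -4 - 5*1 = -4 - 5 = -9)
d = -2 (d = 3 - 5 = -2)
T(w, u) = √2 (T(w, u) = √(-2 + 4) = √2)
f(R) = -10*R
k = -4
k + f(T(r, -3))*14 = -4 - 10*√2*14 = -4 - 140*√2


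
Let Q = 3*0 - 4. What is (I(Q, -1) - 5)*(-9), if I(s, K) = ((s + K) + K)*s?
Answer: -171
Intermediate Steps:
Q = -4 (Q = 0 - 4 = -4)
I(s, K) = s*(s + 2*K) (I(s, K) = ((K + s) + K)*s = (s + 2*K)*s = s*(s + 2*K))
(I(Q, -1) - 5)*(-9) = (-4*(-4 + 2*(-1)) - 5)*(-9) = (-4*(-4 - 2) - 5)*(-9) = (-4*(-6) - 5)*(-9) = (24 - 5)*(-9) = 19*(-9) = -171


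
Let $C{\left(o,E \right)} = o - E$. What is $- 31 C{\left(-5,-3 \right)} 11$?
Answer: $682$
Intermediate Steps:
$- 31 C{\left(-5,-3 \right)} 11 = - 31 \left(-5 - -3\right) 11 = - 31 \left(-5 + 3\right) 11 = \left(-31\right) \left(-2\right) 11 = 62 \cdot 11 = 682$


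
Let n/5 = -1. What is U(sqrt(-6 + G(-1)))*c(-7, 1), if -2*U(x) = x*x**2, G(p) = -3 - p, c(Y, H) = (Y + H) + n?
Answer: -88*I*sqrt(2) ≈ -124.45*I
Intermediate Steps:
n = -5 (n = 5*(-1) = -5)
c(Y, H) = -5 + H + Y (c(Y, H) = (Y + H) - 5 = (H + Y) - 5 = -5 + H + Y)
U(x) = -x**3/2 (U(x) = -x*x**2/2 = -x**3/2)
U(sqrt(-6 + G(-1)))*c(-7, 1) = (-(-6 + (-3 - 1*(-1)))**(3/2)/2)*(-5 + 1 - 7) = -(-6 + (-3 + 1))**(3/2)/2*(-11) = -(-6 - 2)**(3/2)/2*(-11) = -(-16*I*sqrt(2))/2*(-11) = -(-8)*I*sqrt(2)*(-11) = (8*I*sqrt(2))*(-11) = -88*I*sqrt(2)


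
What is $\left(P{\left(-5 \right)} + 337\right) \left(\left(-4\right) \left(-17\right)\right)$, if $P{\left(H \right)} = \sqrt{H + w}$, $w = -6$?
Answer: $22916 + 68 i \sqrt{11} \approx 22916.0 + 225.53 i$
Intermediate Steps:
$P{\left(H \right)} = \sqrt{-6 + H}$ ($P{\left(H \right)} = \sqrt{H - 6} = \sqrt{-6 + H}$)
$\left(P{\left(-5 \right)} + 337\right) \left(\left(-4\right) \left(-17\right)\right) = \left(\sqrt{-6 - 5} + 337\right) \left(\left(-4\right) \left(-17\right)\right) = \left(\sqrt{-11} + 337\right) 68 = \left(i \sqrt{11} + 337\right) 68 = \left(337 + i \sqrt{11}\right) 68 = 22916 + 68 i \sqrt{11}$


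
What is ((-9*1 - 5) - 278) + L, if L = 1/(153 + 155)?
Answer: -89935/308 ≈ -292.00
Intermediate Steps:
L = 1/308 ≈ 0.0032468
((-9*1 - 5) - 278) + L = ((-9*1 - 5) - 278) + 1/308 = ((-9 - 5) - 278) + 1/308 = (-14 - 278) + 1/308 = -292 + 1/308 = -89935/308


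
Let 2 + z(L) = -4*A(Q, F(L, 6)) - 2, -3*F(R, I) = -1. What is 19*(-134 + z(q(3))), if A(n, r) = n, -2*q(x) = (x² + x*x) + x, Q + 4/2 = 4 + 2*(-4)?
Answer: -2166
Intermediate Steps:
F(R, I) = ⅓ (F(R, I) = -⅓*(-1) = ⅓)
Q = -6 (Q = -2 + (4 + 2*(-4)) = -2 + (4 - 8) = -2 - 4 = -6)
q(x) = -x² - x/2 (q(x) = -((x² + x*x) + x)/2 = -((x² + x²) + x)/2 = -(2*x² + x)/2 = -(x + 2*x²)/2 = -x² - x/2)
z(L) = 20 (z(L) = -2 + (-4*(-6) - 2) = -2 + (24 - 2) = -2 + 22 = 20)
19*(-134 + z(q(3))) = 19*(-134 + 20) = 19*(-114) = -2166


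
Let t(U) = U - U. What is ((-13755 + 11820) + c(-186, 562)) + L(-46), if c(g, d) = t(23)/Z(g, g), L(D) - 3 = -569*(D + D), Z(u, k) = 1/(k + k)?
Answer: 50416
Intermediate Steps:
Z(u, k) = 1/(2*k)
t(U) = 0
L(D) = 3 - 1138*D (L(D) = 3 - 569*(D + D) = 3 - 1138*D)
c(g, d) = 0 (c(g, d) = 0/((1/(2*g))) = 0*(2*g) = 0)
((-13755 + 11820) + c(-186, 562)) + L(-46) = ((-13755 + 11820) + 0) + (3 - 1138*(-46)) = (-1935 + 0) + (3 + 52348) = -1935 + 52351 = 50416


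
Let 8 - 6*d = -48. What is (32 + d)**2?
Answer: 15376/9 ≈ 1708.4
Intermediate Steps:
d = 28/3 (d = 4/3 - 1/6*(-48) = 4/3 + 8 = 28/3 ≈ 9.3333)
(32 + d)**2 = (32 + 28/3)**2 = (124/3)**2 = 15376/9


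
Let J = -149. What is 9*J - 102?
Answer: -1443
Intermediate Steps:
9*J - 102 = 9*(-149) - 102 = -1341 - 102 = -1443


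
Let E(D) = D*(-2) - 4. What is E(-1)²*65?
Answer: 260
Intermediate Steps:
E(D) = -4 - 2*D (E(D) = -2*D - 4 = -4 - 2*D)
E(-1)²*65 = (-4 - 2*(-1))²*65 = (-4 + 2)²*65 = (-2)²*65 = 4*65 = 260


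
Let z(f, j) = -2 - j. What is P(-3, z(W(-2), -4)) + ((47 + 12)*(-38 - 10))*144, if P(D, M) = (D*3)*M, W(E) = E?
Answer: -407826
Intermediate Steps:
P(D, M) = 3*D*M (P(D, M) = (3*D)*M = 3*D*M)
P(-3, z(W(-2), -4)) + ((47 + 12)*(-38 - 10))*144 = 3*(-3)*(-2 - 1*(-4)) + ((47 + 12)*(-38 - 10))*144 = 3*(-3)*(-2 + 4) + (59*(-48))*144 = 3*(-3)*2 - 2832*144 = -18 - 407808 = -407826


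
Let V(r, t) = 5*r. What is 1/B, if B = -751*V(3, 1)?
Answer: -1/11265 ≈ -8.8771e-5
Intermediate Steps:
B = -11265 (B = -3755*3 = -751*15 = -11265)
1/B = 1/(-11265) = -1/11265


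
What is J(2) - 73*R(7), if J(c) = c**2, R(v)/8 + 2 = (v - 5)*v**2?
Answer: -56060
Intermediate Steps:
R(v) = -16 + 8*v**2*(-5 + v) (R(v) = -16 + 8*((v - 5)*v**2) = -16 + 8*((-5 + v)*v**2) = -16 + 8*(v**2*(-5 + v)) = -16 + 8*v**2*(-5 + v))
J(2) - 73*R(7) = 2**2 - 73*(-16 - 40*7**2 + 8*7**3) = 4 - 73*(-16 - 40*49 + 8*343) = 4 - 73*(-16 - 1960 + 2744) = 4 - 73*768 = 4 - 56064 = -56060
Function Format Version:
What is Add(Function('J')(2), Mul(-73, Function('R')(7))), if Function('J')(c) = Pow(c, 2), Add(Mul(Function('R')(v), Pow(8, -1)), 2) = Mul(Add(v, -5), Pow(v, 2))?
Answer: -56060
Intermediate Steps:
Function('R')(v) = Add(-16, Mul(8, Pow(v, 2), Add(-5, v))) (Function('R')(v) = Add(-16, Mul(8, Mul(Add(v, -5), Pow(v, 2)))) = Add(-16, Mul(8, Mul(Add(-5, v), Pow(v, 2)))) = Add(-16, Mul(8, Mul(Pow(v, 2), Add(-5, v)))) = Add(-16, Mul(8, Pow(v, 2), Add(-5, v))))
Add(Function('J')(2), Mul(-73, Function('R')(7))) = Add(Pow(2, 2), Mul(-73, Add(-16, Mul(-40, Pow(7, 2)), Mul(8, Pow(7, 3))))) = Add(4, Mul(-73, Add(-16, Mul(-40, 49), Mul(8, 343)))) = Add(4, Mul(-73, Add(-16, -1960, 2744))) = Add(4, Mul(-73, 768)) = Add(4, -56064) = -56060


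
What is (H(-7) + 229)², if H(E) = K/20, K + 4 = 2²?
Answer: 52441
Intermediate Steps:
K = 0 (K = -4 + 2² = -4 + 4 = 0)
H(E) = 0 (H(E) = 0/20 = 0*(1/20) = 0)
(H(-7) + 229)² = (0 + 229)² = 229² = 52441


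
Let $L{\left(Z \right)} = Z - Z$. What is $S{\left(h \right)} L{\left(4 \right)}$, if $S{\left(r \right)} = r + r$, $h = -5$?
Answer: $0$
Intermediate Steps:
$L{\left(Z \right)} = 0$
$S{\left(r \right)} = 2 r$
$S{\left(h \right)} L{\left(4 \right)} = 2 \left(-5\right) 0 = \left(-10\right) 0 = 0$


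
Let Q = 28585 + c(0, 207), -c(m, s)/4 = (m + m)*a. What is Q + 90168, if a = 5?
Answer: 118753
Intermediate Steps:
c(m, s) = -40*m (c(m, s) = -4*(m + m)*5 = -4*2*m*5 = -40*m)
Q = 28585 (Q = 28585 - 40*0 = 28585 + 0 = 28585)
Q + 90168 = 28585 + 90168 = 118753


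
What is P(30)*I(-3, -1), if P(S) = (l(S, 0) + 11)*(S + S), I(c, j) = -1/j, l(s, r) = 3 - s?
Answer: -960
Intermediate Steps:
P(S) = 2*S*(14 - S) (P(S) = ((3 - S) + 11)*(S + S) = (14 - S)*(2*S) = 2*S*(14 - S))
P(30)*I(-3, -1) = (2*30*(14 - 1*30))*(-1/(-1)) = (2*30*(14 - 30))*(-1*(-1)) = (2*30*(-16))*1 = -960*1 = -960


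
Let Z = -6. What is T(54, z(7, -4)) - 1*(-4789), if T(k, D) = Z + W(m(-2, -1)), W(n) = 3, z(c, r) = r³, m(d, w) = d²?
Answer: 4786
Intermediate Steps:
T(k, D) = -3 (T(k, D) = -6 + 3 = -3)
T(54, z(7, -4)) - 1*(-4789) = -3 - 1*(-4789) = -3 + 4789 = 4786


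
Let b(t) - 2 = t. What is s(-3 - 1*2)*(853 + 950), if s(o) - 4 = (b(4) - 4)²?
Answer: 14424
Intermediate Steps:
b(t) = 2 + t
s(o) = 8 (s(o) = 4 + ((2 + 4) - 4)² = 4 + (6 - 4)² = 4 + 2² = 4 + 4 = 8)
s(-3 - 1*2)*(853 + 950) = 8*(853 + 950) = 8*1803 = 14424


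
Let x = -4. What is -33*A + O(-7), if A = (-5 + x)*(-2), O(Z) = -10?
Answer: -604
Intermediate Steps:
A = 18 (A = (-5 - 4)*(-2) = -9*(-2) = 18)
-33*A + O(-7) = -33*18 - 10 = -594 - 10 = -604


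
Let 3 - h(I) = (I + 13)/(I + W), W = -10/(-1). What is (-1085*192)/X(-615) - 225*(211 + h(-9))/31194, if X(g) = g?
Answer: 23960279/71053 ≈ 337.22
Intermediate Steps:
W = 10 (W = -10*(-1) = 10)
h(I) = 3 - (13 + I)/(10 + I) (h(I) = 3 - (I + 13)/(I + 10) = 3 - (13 + I)/(10 + I))
(-1085*192)/X(-615) - 225*(211 + h(-9))/31194 = -1085*192/(-615) - 225*(211 + (17 + 2*(-9))/(10 - 9))/31194 = -208320*(-1/615) - 225*(211 + (17 - 18)/1)*(1/31194) = 13888/41 - 225*(211 + 1*(-1))*(1/31194) = 13888/41 - 225*(211 - 1)*(1/31194) = 13888/41 - 225*210*(1/31194) = 13888/41 - 47250*1/31194 = 13888/41 - 2625/1733 = 23960279/71053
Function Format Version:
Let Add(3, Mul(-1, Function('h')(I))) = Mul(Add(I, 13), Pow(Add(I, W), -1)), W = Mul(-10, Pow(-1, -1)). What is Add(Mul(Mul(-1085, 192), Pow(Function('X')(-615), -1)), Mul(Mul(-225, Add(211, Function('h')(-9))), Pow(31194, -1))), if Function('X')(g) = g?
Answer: Rational(23960279, 71053) ≈ 337.22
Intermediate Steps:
W = 10 (W = Mul(-10, -1) = 10)
Function('h')(I) = Add(3, Mul(-1, Pow(Add(10, I), -1), Add(13, I))) (Function('h')(I) = Add(3, Mul(-1, Mul(Add(I, 13), Pow(Add(I, 10), -1)))) = Add(3, Mul(-1, Mul(Add(13, I), Pow(Add(10, I), -1)))) = Add(3, Mul(-1, Mul(Pow(Add(10, I), -1), Add(13, I)))) = Add(3, Mul(-1, Pow(Add(10, I), -1), Add(13, I))))
Add(Mul(Mul(-1085, 192), Pow(Function('X')(-615), -1)), Mul(Mul(-225, Add(211, Function('h')(-9))), Pow(31194, -1))) = Add(Mul(Mul(-1085, 192), Pow(-615, -1)), Mul(Mul(-225, Add(211, Mul(Pow(Add(10, -9), -1), Add(17, Mul(2, -9))))), Pow(31194, -1))) = Add(Mul(-208320, Rational(-1, 615)), Mul(Mul(-225, Add(211, Mul(Pow(1, -1), Add(17, -18)))), Rational(1, 31194))) = Add(Rational(13888, 41), Mul(Mul(-225, Add(211, Mul(1, -1))), Rational(1, 31194))) = Add(Rational(13888, 41), Mul(Mul(-225, Add(211, -1)), Rational(1, 31194))) = Add(Rational(13888, 41), Mul(Mul(-225, 210), Rational(1, 31194))) = Add(Rational(13888, 41), Mul(-47250, Rational(1, 31194))) = Add(Rational(13888, 41), Rational(-2625, 1733)) = Rational(23960279, 71053)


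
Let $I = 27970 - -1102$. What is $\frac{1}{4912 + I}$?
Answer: $\frac{1}{33984} \approx 2.9426 \cdot 10^{-5}$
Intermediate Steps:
$I = 29072$ ($I = 27970 + 1102 = 29072$)
$\frac{1}{4912 + I} = \frac{1}{4912 + 29072} = \frac{1}{33984}$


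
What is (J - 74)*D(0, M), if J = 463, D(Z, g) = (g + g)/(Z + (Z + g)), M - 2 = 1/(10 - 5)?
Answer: 778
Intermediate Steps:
M = 11/5 (M = 2 + 1/(10 - 5) = 2 + 1/5 = 2 + ⅕ = 11/5 ≈ 2.2000)
D(Z, g) = 2*g/(g + 2*Z) (D(Z, g) = (2*g)/(g + 2*Z) = 2*g/(g + 2*Z))
(J - 74)*D(0, M) = (463 - 74)*(2*(11/5)/(11/5 + 2*0)) = 389*(2*(11/5)/(11/5 + 0)) = 389*(2*(11/5)/(11/5)) = 389*(2*(11/5)*(5/11)) = 389*2 = 778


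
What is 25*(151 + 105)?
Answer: 6400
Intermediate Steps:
25*(151 + 105) = 25*256 = 6400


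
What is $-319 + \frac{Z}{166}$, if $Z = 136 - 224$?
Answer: $- \frac{26521}{83} \approx -319.53$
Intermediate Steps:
$Z = -88$ ($Z = 136 - 224 = -88$)
$-319 + \frac{Z}{166} = -319 - \frac{88}{166} = -319 - \frac{44}{83} = - \frac{26521}{83}$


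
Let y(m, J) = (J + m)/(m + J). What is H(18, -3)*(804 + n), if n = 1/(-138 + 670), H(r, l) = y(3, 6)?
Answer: 427729/532 ≈ 804.00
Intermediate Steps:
y(m, J) = 1 (y(m, J) = (J + m)/(J + m) = 1)
H(r, l) = 1
n = 1/532 ≈ 0.0018797
H(18, -3)*(804 + n) = 1*(804 + 1/532) = 1*(427729/532) = 427729/532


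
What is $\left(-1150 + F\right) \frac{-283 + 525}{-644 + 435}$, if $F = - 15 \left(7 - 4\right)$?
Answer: $\frac{26290}{19} \approx 1383.7$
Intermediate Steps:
$F = -45$ ($F = \left(-15\right) 3 = -45$)
$\left(-1150 + F\right) \frac{-283 + 525}{-644 + 435} = \left(-1150 - 45\right) \frac{-283 + 525}{-644 + 435} = - 1195 \frac{242}{-209} = - 1195 \cdot 242 \left(- \frac{1}{209}\right) = \left(-1195\right) \left(- \frac{22}{19}\right) = \frac{26290}{19}$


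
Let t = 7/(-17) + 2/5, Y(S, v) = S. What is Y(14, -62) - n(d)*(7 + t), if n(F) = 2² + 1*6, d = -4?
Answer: -950/17 ≈ -55.882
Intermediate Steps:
t = -1/85 (t = 7*(-1/17) + 2*(⅕) = -7/17 + ⅖ = -1/85 ≈ -0.011765)
n(F) = 10 (n(F) = 4 + 6 = 10)
Y(14, -62) - n(d)*(7 + t) = 14 - 10*(7 - 1/85) = 14 - 10*594/85 = 14 - 1*1188/17 = 14 - 1188/17 = -950/17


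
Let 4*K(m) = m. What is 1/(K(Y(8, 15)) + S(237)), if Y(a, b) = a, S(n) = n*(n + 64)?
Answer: 1/71339 ≈ 1.4018e-5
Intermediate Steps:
S(n) = n*(64 + n)
K(m) = m/4
1/(K(Y(8, 15)) + S(237)) = 1/((¼)*8 + 237*(64 + 237)) = 1/(2 + 237*301) = 1/(2 + 71337) = 1/71339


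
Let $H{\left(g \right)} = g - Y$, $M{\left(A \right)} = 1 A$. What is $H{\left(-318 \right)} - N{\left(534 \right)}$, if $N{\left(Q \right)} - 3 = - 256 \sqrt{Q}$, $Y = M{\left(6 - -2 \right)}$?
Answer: $-329 + 256 \sqrt{534} \approx 5586.8$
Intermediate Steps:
$M{\left(A \right)} = A$
$Y = 8$ ($Y = 6 - -2 = 6 + 2 = 8$)
$H{\left(g \right)} = -8 + g$ ($H{\left(g \right)} = g - 8 = -8 + g$)
$N{\left(Q \right)} = 3 - 256 \sqrt{Q}$
$H{\left(-318 \right)} - N{\left(534 \right)} = \left(-8 - 318\right) - \left(3 - 256 \sqrt{534}\right) = -326 - \left(3 - 256 \sqrt{534}\right) = -329 + 256 \sqrt{534}$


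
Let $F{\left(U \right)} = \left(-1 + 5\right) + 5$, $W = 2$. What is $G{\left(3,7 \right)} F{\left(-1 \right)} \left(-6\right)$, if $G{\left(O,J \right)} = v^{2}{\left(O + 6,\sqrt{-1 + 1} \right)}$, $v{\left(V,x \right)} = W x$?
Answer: $0$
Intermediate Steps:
$F{\left(U \right)} = 9$ ($F{\left(U \right)} = 4 + 5 = 9$)
$v{\left(V,x \right)} = 2 x$
$G{\left(O,J \right)} = 0$ ($G{\left(O,J \right)} = \left(2 \sqrt{-1 + 1}\right)^{2} = \left(2 \sqrt{0}\right)^{2} = \left(2 \cdot 0\right)^{2} = 0^{2} = 0$)
$G{\left(3,7 \right)} F{\left(-1 \right)} \left(-6\right) = 0 \cdot 9 \left(-6\right) = 0 \left(-6\right) = 0$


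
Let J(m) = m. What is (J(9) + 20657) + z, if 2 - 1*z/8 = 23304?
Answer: -165750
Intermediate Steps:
z = -186416 (z = 16 - 8*23304 = 16 - 186432 = -186416)
(J(9) + 20657) + z = (9 + 20657) - 186416 = 20666 - 186416 = -165750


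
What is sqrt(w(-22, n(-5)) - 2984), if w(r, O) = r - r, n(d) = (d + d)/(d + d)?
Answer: 2*I*sqrt(746) ≈ 54.626*I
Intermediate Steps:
n(d) = 1 (n(d) = (2*d)/((2*d)) = (2*d)*(1/(2*d)) = 1)
w(r, O) = 0
sqrt(w(-22, n(-5)) - 2984) = sqrt(0 - 2984) = sqrt(-2984) = 2*I*sqrt(746)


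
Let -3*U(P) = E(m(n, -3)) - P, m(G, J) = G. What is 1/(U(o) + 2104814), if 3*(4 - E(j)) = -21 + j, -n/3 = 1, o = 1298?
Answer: 3/6315728 ≈ 4.7500e-7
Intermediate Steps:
n = -3 (n = -3*1 = -3)
E(j) = 11 - j/3 (E(j) = 4 - (-21 + j)/3 = 4 + (7 - j/3) = 11 - j/3)
U(P) = -4 + P/3 (U(P) = -((11 - ⅓*(-3)) - P)/3 = -((11 + 1) - P)/3 = -(12 - P)/3 = -4 + P/3)
1/(U(o) + 2104814) = 1/((-4 + (⅓)*1298) + 2104814) = 1/((-4 + 1298/3) + 2104814) = 1/(1286/3 + 2104814) = 1/(6315728/3) = 3/6315728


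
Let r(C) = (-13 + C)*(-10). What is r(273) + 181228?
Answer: 178628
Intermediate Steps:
r(C) = 130 - 10*C
r(273) + 181228 = (130 - 10*273) + 181228 = (130 - 2730) + 181228 = -2600 + 181228 = 178628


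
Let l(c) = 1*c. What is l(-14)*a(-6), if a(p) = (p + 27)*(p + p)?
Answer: 3528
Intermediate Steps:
l(c) = c
a(p) = 2*p*(27 + p) (a(p) = (27 + p)*(2*p) = 2*p*(27 + p))
l(-14)*a(-6) = -28*(-6)*(27 - 6) = -28*(-6)*21 = -14*(-252) = 3528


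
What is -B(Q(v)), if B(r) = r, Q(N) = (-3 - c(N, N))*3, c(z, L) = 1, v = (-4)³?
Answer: 12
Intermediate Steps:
v = -64
Q(N) = -12 (Q(N) = (-3 - 1*1)*3 = (-3 - 1)*3 = -4*3 = -12)
-B(Q(v)) = -1*(-12) = 12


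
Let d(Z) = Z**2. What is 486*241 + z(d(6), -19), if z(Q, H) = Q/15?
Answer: 585642/5 ≈ 1.1713e+5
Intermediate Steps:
z(Q, H) = Q/15 (z(Q, H) = Q*(1/15) = Q/15)
486*241 + z(d(6), -19) = 486*241 + (1/15)*6**2 = 117126 + (1/15)*36 = 117126 + 12/5 = 585642/5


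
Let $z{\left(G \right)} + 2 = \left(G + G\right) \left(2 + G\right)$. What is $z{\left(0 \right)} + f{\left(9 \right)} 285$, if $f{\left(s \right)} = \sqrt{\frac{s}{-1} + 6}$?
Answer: $-2 + 285 i \sqrt{3} \approx -2.0 + 493.63 i$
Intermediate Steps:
$z{\left(G \right)} = -2 + 2 G \left(2 + G\right)$ ($z{\left(G \right)} = -2 + \left(G + G\right) \left(2 + G\right) = -2 + 2 G \left(2 + G\right)$)
$f{\left(s \right)} = \sqrt{6 - s}$ ($f{\left(s \right)} = \sqrt{s \left(-1\right) + 6} = \sqrt{- s + 6} = \sqrt{6 - s}$)
$z{\left(0 \right)} + f{\left(9 \right)} 285 = \left(-2 + 2 \cdot 0^{2} + 4 \cdot 0\right) + \sqrt{6 - 9} \cdot 285 = \left(-2 + 2 \cdot 0 + 0\right) + \sqrt{6 - 9} \cdot 285 = \left(-2 + 0 + 0\right) + \sqrt{-3} \cdot 285 = -2 + i \sqrt{3} \cdot 285 = -2 + 285 i \sqrt{3}$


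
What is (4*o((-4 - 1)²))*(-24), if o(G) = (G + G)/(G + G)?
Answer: -96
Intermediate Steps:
o(G) = 1 (o(G) = (2*G)/((2*G)) = (2*G)*(1/(2*G)) = 1)
(4*o((-4 - 1)²))*(-24) = (4*1)*(-24) = 4*(-24) = -96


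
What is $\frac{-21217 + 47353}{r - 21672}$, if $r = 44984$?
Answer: $\frac{3267}{2914} \approx 1.1211$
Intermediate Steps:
$\frac{-21217 + 47353}{r - 21672} = \frac{-21217 + 47353}{44984 - 21672} = \frac{26136}{23312} = 26136 \cdot \frac{1}{23312} = \frac{3267}{2914}$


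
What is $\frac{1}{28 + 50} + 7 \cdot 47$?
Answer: $\frac{25663}{78} \approx 329.01$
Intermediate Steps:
$\frac{1}{28 + 50} + 7 \cdot 47 = \frac{1}{78} + 329 = \frac{25663}{78}$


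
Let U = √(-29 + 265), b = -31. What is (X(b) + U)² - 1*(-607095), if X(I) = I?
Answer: 608292 - 124*√59 ≈ 6.0734e+5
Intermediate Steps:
U = 2*√59 (U = √236 = 2*√59 ≈ 15.362)
(X(b) + U)² - 1*(-607095) = (-31 + 2*√59)² - 1*(-607095) = (-31 + 2*√59)² + 607095 = 607095 + (-31 + 2*√59)²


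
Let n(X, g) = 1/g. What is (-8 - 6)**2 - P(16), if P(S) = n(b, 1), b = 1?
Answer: 195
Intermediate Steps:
P(S) = 1 (P(S) = 1/1 = 1)
(-8 - 6)**2 - P(16) = (-8 - 6)**2 - 1*1 = (-14)**2 - 1 = 196 - 1 = 195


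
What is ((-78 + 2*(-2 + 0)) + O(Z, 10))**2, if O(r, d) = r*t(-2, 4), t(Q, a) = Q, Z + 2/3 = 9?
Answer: 87616/9 ≈ 9735.1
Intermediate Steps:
Z = 25/3 (Z = -2/3 + 9 = 25/3 ≈ 8.3333)
O(r, d) = -2*r (O(r, d) = r*(-2) = -2*r)
((-78 + 2*(-2 + 0)) + O(Z, 10))**2 = ((-78 + 2*(-2 + 0)) - 2*25/3)**2 = ((-78 + 2*(-2)) - 50/3)**2 = ((-78 - 4) - 50/3)**2 = (-82 - 50/3)**2 = (-296/3)**2 = 87616/9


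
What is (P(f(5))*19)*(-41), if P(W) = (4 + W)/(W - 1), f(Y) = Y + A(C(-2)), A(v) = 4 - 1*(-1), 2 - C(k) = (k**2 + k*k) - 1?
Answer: -10906/9 ≈ -1211.8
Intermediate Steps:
C(k) = 3 - 2*k**2 (C(k) = 2 - ((k**2 + k*k) - 1) = 2 - ((k**2 + k**2) - 1) = 2 - (2*k**2 - 1) = 2 - (-1 + 2*k**2) = 2 + (1 - 2*k**2) = 3 - 2*k**2)
A(v) = 5 (A(v) = 4 + 1 = 5)
f(Y) = 5 + Y (f(Y) = Y + 5 = 5 + Y)
P(W) = (4 + W)/(-1 + W)
(P(f(5))*19)*(-41) = (((4 + (5 + 5))/(-1 + (5 + 5)))*19)*(-41) = (((4 + 10)/(-1 + 10))*19)*(-41) = ((14/9)*19)*(-41) = (266/9)*(-41) = -10906/9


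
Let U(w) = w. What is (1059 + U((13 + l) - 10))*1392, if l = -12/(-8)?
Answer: 1480392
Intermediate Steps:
l = 3/2 (l = -12*(-⅛) = 3/2 ≈ 1.5000)
(1059 + U((13 + l) - 10))*1392 = (1059 + ((13 + 3/2) - 10))*1392 = (1059 + (29/2 - 10))*1392 = (1059 + 9/2)*1392 = (2127/2)*1392 = 1480392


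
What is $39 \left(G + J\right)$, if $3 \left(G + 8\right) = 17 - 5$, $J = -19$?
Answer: $-897$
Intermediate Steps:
$G = -4$ ($G = -8 + \frac{17 - 5}{3} = -8 + \frac{1}{3} \cdot 12 = -8 + 4 = -4$)
$39 \left(G + J\right) = 39 \left(-4 - 19\right) = 39 \left(-23\right) = -897$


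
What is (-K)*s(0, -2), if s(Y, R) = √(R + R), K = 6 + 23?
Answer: -58*I ≈ -58.0*I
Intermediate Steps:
K = 29
s(Y, R) = √2*√R (s(Y, R) = √(2*R) = √2*√R)
(-K)*s(0, -2) = (-1*29)*(√2*√(-2)) = -29*√2*I*√2 = -58*I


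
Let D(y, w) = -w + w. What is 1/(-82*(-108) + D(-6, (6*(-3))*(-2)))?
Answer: 1/8856 ≈ 0.00011292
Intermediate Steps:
D(y, w) = 0
1/(-82*(-108) + D(-6, (6*(-3))*(-2))) = 1/(-82*(-108) + 0) = 1/(8856 + 0) = 1/8856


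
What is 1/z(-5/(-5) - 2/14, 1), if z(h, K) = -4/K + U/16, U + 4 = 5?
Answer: -16/63 ≈ -0.25397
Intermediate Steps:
U = 1 (U = -4 + 5 = 1)
z(h, K) = 1/16 - 4/K (z(h, K) = -4/K + 1/16 = 1/16 - 4/K)
1/z(-5/(-5) - 2/14, 1) = 1/((1/16)*(-64 + 1)/1) = 1/((1/16)*1*(-63)) = 1/(-63/16) = -16/63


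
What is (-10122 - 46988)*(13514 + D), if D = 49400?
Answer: -3593018540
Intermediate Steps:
(-10122 - 46988)*(13514 + D) = (-10122 - 46988)*(13514 + 49400) = -57110*62914 = -3593018540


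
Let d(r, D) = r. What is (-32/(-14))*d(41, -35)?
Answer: 656/7 ≈ 93.714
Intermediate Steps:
(-32/(-14))*d(41, -35) = -32/(-14)*41 = -32*(-1/14)*41 = (16/7)*41 = 656/7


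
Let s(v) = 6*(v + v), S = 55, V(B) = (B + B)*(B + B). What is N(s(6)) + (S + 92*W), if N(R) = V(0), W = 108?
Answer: 9991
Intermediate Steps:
V(B) = 4*B**2 (V(B) = (2*B)*(2*B) = 4*B**2)
s(v) = 12*v (s(v) = 6*(2*v) = 12*v)
N(R) = 0 (N(R) = 4*0**2 = 4*0 = 0)
N(s(6)) + (S + 92*W) = 0 + (55 + 92*108) = 0 + (55 + 9936) = 0 + 9991 = 9991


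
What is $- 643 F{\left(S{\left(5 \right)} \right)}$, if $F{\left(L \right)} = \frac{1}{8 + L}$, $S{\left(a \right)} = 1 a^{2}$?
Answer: $- \frac{643}{33} \approx -19.485$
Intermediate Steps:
$S{\left(a \right)} = a^{2}$
$- 643 F{\left(S{\left(5 \right)} \right)} = - \frac{643}{8 + 5^{2}} = - \frac{643}{8 + 25} = - \frac{643}{33}$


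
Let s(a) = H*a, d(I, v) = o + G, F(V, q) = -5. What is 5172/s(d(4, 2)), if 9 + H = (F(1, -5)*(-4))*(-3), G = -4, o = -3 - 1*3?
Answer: 862/115 ≈ 7.4957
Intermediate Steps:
o = -6 (o = -3 - 3 = -6)
H = -69 (H = -9 - 5*(-4)*(-3) = -9 + 20*(-3) = -9 - 60 = -69)
d(I, v) = -10 (d(I, v) = -6 - 4 = -10)
s(a) = -69*a
5172/s(d(4, 2)) = 5172/((-69*(-10))) = 5172/690 = 5172*(1/690) = 862/115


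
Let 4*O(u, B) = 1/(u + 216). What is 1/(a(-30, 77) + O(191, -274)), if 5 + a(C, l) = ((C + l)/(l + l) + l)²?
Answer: 219373/1309896751 ≈ 0.00016747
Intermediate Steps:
O(u, B) = 1/(4*(216 + u)) (O(u, B) = 1/(4*(u + 216)) = 1/(4*(216 + u)))
a(C, l) = -5 + (l + (C + l)/(2*l))² (a(C, l) = -5 + ((C + l)/(l + l) + l)² = -5 + ((C + l)/((2*l)) + l)² = -5 + ((C + l)*(1/(2*l)) + l)² = -5 + ((C + l)/(2*l) + l)² = -5 + (l + (C + l)/(2*l))²)
1/(a(-30, 77) + O(191, -274)) = 1/((-5 + (¼)*(-30 + 77 + 2*77²)²/77²) + 1/(4*(216 + 191))) = 1/((-5 + (¼)*(1/5929)*(-30 + 77 + 2*5929)²) + (¼)/407) = 1/((-5 + (¼)*(1/5929)*(-30 + 77 + 11858)²) + (¼)*(1/407)) = 1/((-5 + (¼)*(1/5929)*11905²) + 1/1628) = 1/((-5 + (¼)*(1/5929)*141729025) + 1/1628) = 1/((-5 + 141729025/23716) + 1/1628) = 1/(141610445/23716 + 1/1628) = 1/(1309896751/219373) = 219373/1309896751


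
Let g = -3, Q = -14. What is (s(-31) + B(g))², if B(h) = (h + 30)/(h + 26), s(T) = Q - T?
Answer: 174724/529 ≈ 330.29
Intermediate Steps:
s(T) = -14 - T
B(h) = (30 + h)/(26 + h)
(s(-31) + B(g))² = ((-14 - 1*(-31)) + (30 - 3)/(26 - 3))² = ((-14 + 31) + 27/23)² = (17 + (1/23)*27)² = (17 + 27/23)² = (418/23)² = 174724/529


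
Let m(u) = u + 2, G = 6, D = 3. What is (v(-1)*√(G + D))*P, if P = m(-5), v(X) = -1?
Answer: 9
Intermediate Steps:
m(u) = 2 + u
P = -3 (P = 2 - 5 = -3)
(v(-1)*√(G + D))*P = -√(6 + 3)*(-3) = -√9*(-3) = -1*3*(-3) = -3*(-3) = 9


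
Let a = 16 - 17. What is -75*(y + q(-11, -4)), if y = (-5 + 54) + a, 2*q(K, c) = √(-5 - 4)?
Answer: -3600 - 225*I/2 ≈ -3600.0 - 112.5*I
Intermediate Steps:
q(K, c) = 3*I/2 (q(K, c) = √(-5 - 4)/2 = √(-9)/2 = (3*I)/2 = 3*I/2)
a = -1
y = 48 (y = (-5 + 54) - 1 = 49 - 1 = 48)
-75*(y + q(-11, -4)) = -75*(48 + 3*I/2) = -3600 - 225*I/2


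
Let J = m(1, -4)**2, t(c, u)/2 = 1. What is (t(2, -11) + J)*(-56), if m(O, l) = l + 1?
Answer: -616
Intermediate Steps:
m(O, l) = 1 + l
t(c, u) = 2 (t(c, u) = 2*1 = 2)
J = 9 (J = (1 - 4)**2 = (-3)**2 = 9)
(t(2, -11) + J)*(-56) = (2 + 9)*(-56) = 11*(-56) = -616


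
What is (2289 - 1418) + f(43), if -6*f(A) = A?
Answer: 5183/6 ≈ 863.83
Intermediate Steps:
f(A) = -A/6
(2289 - 1418) + f(43) = (2289 - 1418) - 1/6*43 = 871 - 43/6 = 5183/6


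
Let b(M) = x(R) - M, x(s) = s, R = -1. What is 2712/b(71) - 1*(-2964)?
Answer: 8779/3 ≈ 2926.3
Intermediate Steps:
b(M) = -1 - M
2712/b(71) - 1*(-2964) = 2712/(-1 - 1*71) - 1*(-2964) = 2712/(-1 - 71) + 2964 = 2712/(-72) + 2964 = 2712*(-1/72) + 2964 = -113/3 + 2964 = 8779/3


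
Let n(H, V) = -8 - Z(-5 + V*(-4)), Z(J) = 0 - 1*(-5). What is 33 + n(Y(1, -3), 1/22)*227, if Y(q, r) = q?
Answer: -2918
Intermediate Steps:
Z(J) = 5 (Z(J) = 0 + 5 = 5)
n(H, V) = -13 (n(H, V) = -8 - 1*5 = -8 - 5 = -13)
33 + n(Y(1, -3), 1/22)*227 = 33 - 13*227 = 33 - 2951 = -2918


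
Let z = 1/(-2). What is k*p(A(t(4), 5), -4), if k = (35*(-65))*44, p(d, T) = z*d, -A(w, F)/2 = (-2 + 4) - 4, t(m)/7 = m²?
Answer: 200200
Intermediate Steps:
z = -½ ≈ -0.50000
t(m) = 7*m²
A(w, F) = 4 (A(w, F) = -2*((-2 + 4) - 4) = -2*(2 - 4) = -2*(-2) = 4)
p(d, T) = -d/2
k = -100100 (k = -2275*44 = -100100)
k*p(A(t(4), 5), -4) = -(-50050)*4 = -100100*(-2) = 200200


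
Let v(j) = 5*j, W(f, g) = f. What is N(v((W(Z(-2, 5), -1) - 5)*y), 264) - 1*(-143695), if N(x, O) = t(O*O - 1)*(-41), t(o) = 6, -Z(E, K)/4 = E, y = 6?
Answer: 143449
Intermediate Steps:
Z(E, K) = -4*E
N(x, O) = -246 (N(x, O) = 6*(-41) = -246)
N(v((W(Z(-2, 5), -1) - 5)*y), 264) - 1*(-143695) = -246 - 1*(-143695) = -246 + 143695 = 143449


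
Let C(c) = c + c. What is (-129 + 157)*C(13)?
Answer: 728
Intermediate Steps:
C(c) = 2*c
(-129 + 157)*C(13) = (-129 + 157)*(2*13) = 28*26 = 728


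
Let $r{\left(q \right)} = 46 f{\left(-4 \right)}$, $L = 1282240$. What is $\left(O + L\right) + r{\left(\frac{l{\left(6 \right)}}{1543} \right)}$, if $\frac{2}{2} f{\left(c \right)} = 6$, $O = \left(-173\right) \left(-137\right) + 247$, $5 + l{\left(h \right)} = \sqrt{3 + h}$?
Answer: $1306464$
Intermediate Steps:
$l{\left(h \right)} = -5 + \sqrt{3 + h}$
$O = 23948$ ($O = 23701 + 247 = 23948$)
$f{\left(c \right)} = 6$
$r{\left(q \right)} = 276$ ($r{\left(q \right)} = 46 \cdot 6 = 276$)
$\left(O + L\right) + r{\left(\frac{l{\left(6 \right)}}{1543} \right)} = \left(23948 + 1282240\right) + 276 = 1306188 + 276 = 1306464$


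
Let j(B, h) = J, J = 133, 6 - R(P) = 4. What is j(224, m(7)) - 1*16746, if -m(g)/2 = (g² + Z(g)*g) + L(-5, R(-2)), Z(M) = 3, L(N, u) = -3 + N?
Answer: -16613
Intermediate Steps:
R(P) = 2 (R(P) = 6 - 1*4 = 6 - 4 = 2)
m(g) = 16 - 6*g - 2*g² (m(g) = -2*((g² + 3*g) + (-3 - 5)) = -2*((g² + 3*g) - 8) = -2*(-8 + g² + 3*g) = 16 - 6*g - 2*g²)
j(B, h) = 133
j(224, m(7)) - 1*16746 = 133 - 1*16746 = 133 - 16746 = -16613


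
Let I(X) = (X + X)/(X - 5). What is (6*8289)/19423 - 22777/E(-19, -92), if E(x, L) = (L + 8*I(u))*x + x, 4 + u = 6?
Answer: -1038984483/112556285 ≈ -9.2308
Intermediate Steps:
u = 2 (u = -4 + 6 = 2)
I(X) = 2*X/(-5 + X) (I(X) = (2*X)/(-5 + X) = 2*X/(-5 + X))
E(x, L) = x + x*(-32/3 + L) (E(x, L) = (L + 8*(2*2/(-5 + 2)))*x + x = (L + 8*(2*2/(-3)))*x + x = (L + 8*(2*2*(-⅓)))*x + x = (L + 8*(-4/3))*x + x = (L - 32/3)*x + x = (-32/3 + L)*x + x = x*(-32/3 + L) + x = x + x*(-32/3 + L))
(6*8289)/19423 - 22777/E(-19, -92) = (6*8289)/19423 - 22777*(-3/(19*(-29 + 3*(-92)))) = 49734*(1/19423) - 22777*(-3/(19*(-29 - 276))) = 49734/19423 - 22777/((⅓)*(-19)*(-305)) = 49734/19423 - 22777/5795/3 = 49734/19423 - 22777*3/5795 = 49734/19423 - 68331/5795 = -1038984483/112556285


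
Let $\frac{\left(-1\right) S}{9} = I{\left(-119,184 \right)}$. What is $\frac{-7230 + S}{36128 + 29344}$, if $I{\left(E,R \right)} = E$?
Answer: $- \frac{2053}{21824} \approx -0.094071$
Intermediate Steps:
$S = 1071$ ($S = \left(-9\right) \left(-119\right) = 1071$)
$\frac{-7230 + S}{36128 + 29344} = \frac{-7230 + 1071}{36128 + 29344} = - \frac{6159}{65472} = \left(-6159\right) \frac{1}{65472} = - \frac{2053}{21824}$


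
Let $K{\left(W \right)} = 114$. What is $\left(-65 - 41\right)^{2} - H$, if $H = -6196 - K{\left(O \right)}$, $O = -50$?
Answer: $17546$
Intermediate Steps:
$H = -6310$ ($H = -6196 - 114 = -6310$)
$\left(-65 - 41\right)^{2} - H = \left(-65 - 41\right)^{2} - -6310 = \left(-106\right)^{2} + 6310 = 11236 + 6310 = 17546$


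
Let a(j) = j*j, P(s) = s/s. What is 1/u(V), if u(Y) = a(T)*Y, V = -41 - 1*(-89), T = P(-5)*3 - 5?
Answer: 1/192 ≈ 0.0052083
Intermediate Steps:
P(s) = 1
T = -2 (T = 1*3 - 5 = 3 - 5 = -2)
V = 48 (V = -41 + 89 = 48)
a(j) = j²
u(Y) = 4*Y (u(Y) = (-2)²*Y = 4*Y)
1/u(V) = 1/(4*48) = 1/192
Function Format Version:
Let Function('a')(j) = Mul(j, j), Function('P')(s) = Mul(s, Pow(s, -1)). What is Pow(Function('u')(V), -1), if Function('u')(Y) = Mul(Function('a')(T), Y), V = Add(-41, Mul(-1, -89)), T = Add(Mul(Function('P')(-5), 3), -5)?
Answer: Rational(1, 192) ≈ 0.0052083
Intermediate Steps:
Function('P')(s) = 1
T = -2 (T = Add(Mul(1, 3), -5) = Add(3, -5) = -2)
V = 48 (V = Add(-41, 89) = 48)
Function('a')(j) = Pow(j, 2)
Function('u')(Y) = Mul(4, Y) (Function('u')(Y) = Mul(Pow(-2, 2), Y) = Mul(4, Y))
Pow(Function('u')(V), -1) = Pow(Mul(4, 48), -1) = Pow(192, -1) = Rational(1, 192)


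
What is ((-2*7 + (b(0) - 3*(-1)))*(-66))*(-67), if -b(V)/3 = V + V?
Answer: -48642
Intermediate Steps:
b(V) = -6*V (b(V) = -3*(V + V) = -6*V)
((-2*7 + (b(0) - 3*(-1)))*(-66))*(-67) = ((-2*7 + (-6*0 - 3*(-1)))*(-66))*(-67) = ((-14 + (0 + 3))*(-66))*(-67) = ((-14 + 3)*(-66))*(-67) = -11*(-66)*(-67) = 726*(-67) = -48642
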